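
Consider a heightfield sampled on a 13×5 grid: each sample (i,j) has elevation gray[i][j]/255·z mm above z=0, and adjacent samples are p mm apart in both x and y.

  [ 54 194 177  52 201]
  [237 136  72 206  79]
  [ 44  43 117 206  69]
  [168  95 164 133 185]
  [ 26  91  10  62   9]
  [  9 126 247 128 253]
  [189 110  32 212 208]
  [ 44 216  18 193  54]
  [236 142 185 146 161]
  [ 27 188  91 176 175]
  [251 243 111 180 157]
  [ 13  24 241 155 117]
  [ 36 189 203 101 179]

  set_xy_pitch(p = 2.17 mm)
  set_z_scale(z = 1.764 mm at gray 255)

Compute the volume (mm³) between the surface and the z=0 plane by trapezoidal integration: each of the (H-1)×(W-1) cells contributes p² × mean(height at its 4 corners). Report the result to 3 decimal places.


height_mm = gray/255 × 1.764; cell vol = 2.17² × mean(4 corners)
unit = 2.17² × 1.764 / (4×255) = 0.00814363 mm³ per gray-sum
row 0: Σ corner-gray over 4 cells = 2245  → 18.2824
row 1: Σ corner-gray over 4 cells = 1989  → 16.1977
row 2: Σ corner-gray over 4 cells = 1982  → 16.1407
row 3: Σ corner-gray over 4 cells = 1498  → 12.1992
row 4: Σ corner-gray over 4 cells = 1625  → 13.2334
row 5: Σ corner-gray over 4 cells = 2369  → 19.2923
row 6: Σ corner-gray over 4 cells = 2057  → 16.7514
row 7: Σ corner-gray over 4 cells = 2295  → 18.6896
row 8: Σ corner-gray over 4 cells = 2455  → 19.9926
row 9: Σ corner-gray over 4 cells = 2588  → 21.0757
row 10: Σ corner-gray over 4 cells = 2446  → 19.9193
row 11: Σ corner-gray over 4 cells = 2171  → 17.6798
Σ rows: total corner-gray = 25720  → 209.4541 mm³

209.454


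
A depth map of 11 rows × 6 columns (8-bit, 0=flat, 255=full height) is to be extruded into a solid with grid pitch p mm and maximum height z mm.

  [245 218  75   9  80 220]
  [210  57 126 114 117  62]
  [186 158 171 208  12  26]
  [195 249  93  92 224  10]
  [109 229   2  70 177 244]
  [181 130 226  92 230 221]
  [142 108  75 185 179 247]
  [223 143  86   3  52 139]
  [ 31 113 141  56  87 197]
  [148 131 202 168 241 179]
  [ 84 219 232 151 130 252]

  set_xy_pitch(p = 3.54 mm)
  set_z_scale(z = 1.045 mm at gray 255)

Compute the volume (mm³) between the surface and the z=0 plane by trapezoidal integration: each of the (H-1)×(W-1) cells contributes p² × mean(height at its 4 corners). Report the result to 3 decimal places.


353.284

height_mm = gray/255 × 1.045; cell vol = 3.54² × mean(4 corners)
unit = 3.54² × 1.045 / (4×255) = 0.0128387 mm³ per gray-sum
row 0: Σ corner-gray over 5 cells = 2329  → 29.9014
row 1: Σ corner-gray over 5 cells = 2410  → 30.9414
row 2: Σ corner-gray over 5 cells = 2831  → 36.3465
row 3: Σ corner-gray over 5 cells = 2830  → 36.3337
row 4: Σ corner-gray over 5 cells = 3067  → 39.3764
row 5: Σ corner-gray over 5 cells = 3241  → 41.6104
row 6: Σ corner-gray over 5 cells = 2413  → 30.9799
row 7: Σ corner-gray over 5 cells = 1952  → 25.0612
row 8: Σ corner-gray over 5 cells = 2833  → 36.3722
row 9: Σ corner-gray over 5 cells = 3611  → 46.3607
Σ rows: total corner-gray = 27517  → 353.2838 mm³


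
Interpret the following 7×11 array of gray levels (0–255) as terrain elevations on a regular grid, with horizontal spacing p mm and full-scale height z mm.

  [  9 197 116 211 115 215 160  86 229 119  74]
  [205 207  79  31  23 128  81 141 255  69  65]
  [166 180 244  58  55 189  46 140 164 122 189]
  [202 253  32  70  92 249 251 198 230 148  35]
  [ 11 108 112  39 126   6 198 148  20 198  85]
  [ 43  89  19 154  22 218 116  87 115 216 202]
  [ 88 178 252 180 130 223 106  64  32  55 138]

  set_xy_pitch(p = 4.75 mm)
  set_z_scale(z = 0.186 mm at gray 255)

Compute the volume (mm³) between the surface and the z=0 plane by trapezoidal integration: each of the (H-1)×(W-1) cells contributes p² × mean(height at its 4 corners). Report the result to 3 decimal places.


127.359

height_mm = gray/255 × 0.186; cell vol = 4.75² × mean(4 corners)
unit = 4.75² × 0.186 / (4×255) = 0.00411434 mm³ per gray-sum
row 0: Σ corner-gray over 10 cells = 5277  → 21.7114
row 1: Σ corner-gray over 10 cells = 5049  → 20.7733
row 2: Σ corner-gray over 10 cells = 6034  → 24.8259
row 3: Σ corner-gray over 10 cells = 5289  → 21.7607
row 4: Σ corner-gray over 10 cells = 4323  → 17.7863
row 5: Σ corner-gray over 10 cells = 4983  → 20.5017
Σ rows: total corner-gray = 30955  → 127.3593 mm³


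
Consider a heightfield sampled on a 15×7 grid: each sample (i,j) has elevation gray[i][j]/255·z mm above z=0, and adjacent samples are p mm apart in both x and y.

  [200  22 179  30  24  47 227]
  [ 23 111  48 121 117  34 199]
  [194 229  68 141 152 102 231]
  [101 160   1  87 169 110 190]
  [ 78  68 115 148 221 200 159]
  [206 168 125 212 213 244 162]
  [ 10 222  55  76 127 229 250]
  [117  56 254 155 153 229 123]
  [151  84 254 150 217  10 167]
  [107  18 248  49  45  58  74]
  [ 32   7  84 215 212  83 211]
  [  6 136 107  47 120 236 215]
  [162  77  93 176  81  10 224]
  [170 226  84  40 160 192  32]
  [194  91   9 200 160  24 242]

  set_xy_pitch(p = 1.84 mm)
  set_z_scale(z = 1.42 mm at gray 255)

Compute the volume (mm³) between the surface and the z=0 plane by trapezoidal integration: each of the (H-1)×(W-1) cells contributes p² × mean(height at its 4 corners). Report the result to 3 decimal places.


204.458

height_mm = gray/255 × 1.42; cell vol = 1.84² × mean(4 corners)
unit = 1.84² × 1.42 / (4×255) = 0.00471329 mm³ per gray-sum
row 0: Σ corner-gray over 6 cells = 2115  → 9.9686
row 1: Σ corner-gray over 6 cells = 2893  → 13.6355
row 2: Σ corner-gray over 6 cells = 3154  → 14.8657
row 3: Σ corner-gray over 6 cells = 3086  → 14.5452
row 4: Σ corner-gray over 6 cells = 4033  → 19.0087
row 5: Σ corner-gray over 6 cells = 3970  → 18.7117
row 6: Σ corner-gray over 6 cells = 3612  → 17.0244
row 7: Σ corner-gray over 6 cells = 3682  → 17.3543
row 8: Σ corner-gray over 6 cells = 2765  → 13.0322
row 9: Σ corner-gray over 6 cells = 2462  → 11.6041
row 10: Σ corner-gray over 6 cells = 2958  → 13.9419
row 11: Σ corner-gray over 6 cells = 2773  → 13.0699
row 12: Σ corner-gray over 6 cells = 2866  → 13.5083
row 13: Σ corner-gray over 6 cells = 3010  → 14.1870
Σ rows: total corner-gray = 43379  → 204.4576 mm³


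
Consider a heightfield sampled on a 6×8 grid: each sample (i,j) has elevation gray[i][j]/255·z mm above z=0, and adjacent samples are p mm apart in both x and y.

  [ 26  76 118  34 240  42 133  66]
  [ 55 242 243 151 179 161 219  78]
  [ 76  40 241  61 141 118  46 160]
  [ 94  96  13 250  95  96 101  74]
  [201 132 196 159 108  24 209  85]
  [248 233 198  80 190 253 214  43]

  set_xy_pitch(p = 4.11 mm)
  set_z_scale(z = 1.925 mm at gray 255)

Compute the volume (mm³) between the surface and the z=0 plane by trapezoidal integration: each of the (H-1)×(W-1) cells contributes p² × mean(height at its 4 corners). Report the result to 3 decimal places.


height_mm = gray/255 × 1.925; cell vol = 4.11² × mean(4 corners)
unit = 4.11² × 1.925 / (4×255) = 0.0318797 mm³ per gray-sum
row 0: Σ corner-gray over 7 cells = 3901  → 124.3627
row 1: Σ corner-gray over 7 cells = 4053  → 129.2084
row 2: Σ corner-gray over 7 cells = 3000  → 95.6391
row 3: Σ corner-gray over 7 cells = 3412  → 108.7735
row 4: Σ corner-gray over 7 cells = 4569  → 145.6583
Σ rows: total corner-gray = 18935  → 603.6421 mm³

603.642


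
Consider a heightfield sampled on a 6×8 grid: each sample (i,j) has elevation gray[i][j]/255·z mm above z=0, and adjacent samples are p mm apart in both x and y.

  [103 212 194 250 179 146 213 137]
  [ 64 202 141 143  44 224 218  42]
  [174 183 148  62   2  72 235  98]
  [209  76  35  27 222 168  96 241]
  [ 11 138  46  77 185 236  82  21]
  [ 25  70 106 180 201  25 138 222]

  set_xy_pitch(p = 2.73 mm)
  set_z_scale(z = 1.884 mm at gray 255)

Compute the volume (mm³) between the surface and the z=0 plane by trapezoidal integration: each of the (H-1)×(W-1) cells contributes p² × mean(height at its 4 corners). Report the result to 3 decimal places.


height_mm = gray/255 × 1.884; cell vol = 2.73² × mean(4 corners)
unit = 2.73² × 1.884 / (4×255) = 0.0137659 mm³ per gray-sum
row 0: Σ corner-gray over 7 cells = 4678  → 64.3971
row 1: Σ corner-gray over 7 cells = 3726  → 51.2919
row 2: Σ corner-gray over 7 cells = 3374  → 46.4463
row 3: Σ corner-gray over 7 cells = 3258  → 44.8494
row 4: Σ corner-gray over 7 cells = 3247  → 44.6980
Σ rows: total corner-gray = 18283  → 251.6828 mm³

251.683


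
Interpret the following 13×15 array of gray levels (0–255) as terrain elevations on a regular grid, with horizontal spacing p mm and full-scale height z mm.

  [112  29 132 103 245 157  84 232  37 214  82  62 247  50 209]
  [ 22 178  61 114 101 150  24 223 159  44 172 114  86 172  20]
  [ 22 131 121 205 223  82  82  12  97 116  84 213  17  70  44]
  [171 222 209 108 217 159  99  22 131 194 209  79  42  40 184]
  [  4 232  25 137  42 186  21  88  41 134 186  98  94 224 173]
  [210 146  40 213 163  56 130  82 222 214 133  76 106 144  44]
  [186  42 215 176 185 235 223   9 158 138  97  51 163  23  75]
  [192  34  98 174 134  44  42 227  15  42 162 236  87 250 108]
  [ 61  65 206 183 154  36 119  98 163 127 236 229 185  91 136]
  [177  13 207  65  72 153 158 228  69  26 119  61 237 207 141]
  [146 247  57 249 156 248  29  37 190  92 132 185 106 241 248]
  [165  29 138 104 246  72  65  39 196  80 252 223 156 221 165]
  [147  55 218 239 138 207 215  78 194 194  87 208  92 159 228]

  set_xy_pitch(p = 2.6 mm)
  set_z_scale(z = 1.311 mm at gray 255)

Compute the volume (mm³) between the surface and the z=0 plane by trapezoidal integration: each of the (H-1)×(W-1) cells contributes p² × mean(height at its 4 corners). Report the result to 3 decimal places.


763.623

height_mm = gray/255 × 1.311; cell vol = 2.6² × mean(4 corners)
unit = 2.6² × 1.311 / (4×255) = 0.00868859 mm³ per gray-sum
row 0: Σ corner-gray over 14 cells = 6907  → 60.0121
row 1: Σ corner-gray over 14 cells = 6210  → 53.9561
row 2: Σ corner-gray over 14 cells = 6789  → 58.9868
row 3: Σ corner-gray over 14 cells = 7010  → 60.9070
row 4: Σ corner-gray over 14 cells = 6897  → 59.9252
row 5: Σ corner-gray over 14 cells = 7395  → 64.2521
row 6: Σ corner-gray over 14 cells = 7081  → 61.5239
row 7: Σ corner-gray over 14 cells = 7371  → 64.0436
row 8: Σ corner-gray over 14 cells = 7529  → 65.4164
row 9: Σ corner-gray over 14 cells = 7880  → 68.4661
row 10: Σ corner-gray over 14 cells = 8304  → 72.1500
row 11: Σ corner-gray over 14 cells = 8515  → 73.9833
Σ rows: total corner-gray = 87888  → 763.6226 mm³


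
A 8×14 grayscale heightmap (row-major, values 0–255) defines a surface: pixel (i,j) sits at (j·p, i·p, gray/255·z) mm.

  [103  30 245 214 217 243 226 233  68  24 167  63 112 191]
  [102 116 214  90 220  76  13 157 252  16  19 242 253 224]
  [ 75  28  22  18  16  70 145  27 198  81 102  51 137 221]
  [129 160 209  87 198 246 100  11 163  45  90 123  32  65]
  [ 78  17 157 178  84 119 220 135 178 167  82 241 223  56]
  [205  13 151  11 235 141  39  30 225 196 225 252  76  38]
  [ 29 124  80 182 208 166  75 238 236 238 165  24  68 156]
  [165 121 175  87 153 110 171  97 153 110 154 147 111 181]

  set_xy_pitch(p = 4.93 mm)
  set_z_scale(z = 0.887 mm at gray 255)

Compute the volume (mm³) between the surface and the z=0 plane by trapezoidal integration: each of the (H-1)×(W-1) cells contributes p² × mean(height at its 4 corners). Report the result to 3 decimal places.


height_mm = gray/255 × 0.887; cell vol = 4.93² × mean(4 corners)
unit = 4.93² × 0.887 / (4×255) = 0.0211357 mm³ per gray-sum
row 0: Σ corner-gray over 13 cells = 7640  → 161.4770
row 1: Σ corner-gray over 13 cells = 5748  → 121.4882
row 2: Σ corner-gray over 13 cells = 5208  → 110.0749
row 3: Σ corner-gray over 13 cells = 6858  → 144.9488
row 4: Σ corner-gray over 13 cells = 7167  → 151.4798
row 5: Σ corner-gray over 13 cells = 7224  → 152.6845
row 6: Σ corner-gray over 13 cells = 7317  → 154.6501
Σ rows: total corner-gray = 47162  → 996.8034 mm³

996.803


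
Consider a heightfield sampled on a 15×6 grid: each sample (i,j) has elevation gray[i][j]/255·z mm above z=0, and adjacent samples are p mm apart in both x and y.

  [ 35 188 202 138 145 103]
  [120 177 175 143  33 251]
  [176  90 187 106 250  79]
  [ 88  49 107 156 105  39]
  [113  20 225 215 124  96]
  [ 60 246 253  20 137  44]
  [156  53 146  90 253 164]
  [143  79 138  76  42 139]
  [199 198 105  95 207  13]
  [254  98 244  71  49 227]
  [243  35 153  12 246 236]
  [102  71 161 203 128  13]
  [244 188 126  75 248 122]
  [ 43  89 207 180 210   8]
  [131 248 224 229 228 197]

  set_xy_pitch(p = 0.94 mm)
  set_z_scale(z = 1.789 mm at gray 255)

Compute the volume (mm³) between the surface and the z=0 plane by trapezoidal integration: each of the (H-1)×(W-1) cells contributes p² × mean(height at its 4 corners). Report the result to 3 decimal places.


60.115

height_mm = gray/255 × 1.789; cell vol = 0.94² × mean(4 corners)
unit = 0.94² × 1.789 / (4×255) = 0.00154977 mm³ per gray-sum
row 0: Σ corner-gray over 5 cells = 2911  → 4.5114
row 1: Σ corner-gray over 5 cells = 2948  → 4.5687
row 2: Σ corner-gray over 5 cells = 2482  → 3.8465
row 3: Σ corner-gray over 5 cells = 2338  → 3.6234
row 4: Σ corner-gray over 5 cells = 2793  → 4.3285
row 5: Σ corner-gray over 5 cells = 2820  → 4.3703
row 6: Σ corner-gray over 5 cells = 2356  → 3.6512
row 7: Σ corner-gray over 5 cells = 2374  → 3.6791
row 8: Σ corner-gray over 5 cells = 2827  → 4.3812
row 9: Σ corner-gray over 5 cells = 2776  → 4.3021
row 10: Σ corner-gray over 5 cells = 2612  → 4.0480
row 11: Σ corner-gray over 5 cells = 2881  → 4.4649
row 12: Σ corner-gray over 5 cells = 3063  → 4.7469
row 13: Σ corner-gray over 5 cells = 3609  → 5.5931
Σ rows: total corner-gray = 38790  → 60.1154 mm³


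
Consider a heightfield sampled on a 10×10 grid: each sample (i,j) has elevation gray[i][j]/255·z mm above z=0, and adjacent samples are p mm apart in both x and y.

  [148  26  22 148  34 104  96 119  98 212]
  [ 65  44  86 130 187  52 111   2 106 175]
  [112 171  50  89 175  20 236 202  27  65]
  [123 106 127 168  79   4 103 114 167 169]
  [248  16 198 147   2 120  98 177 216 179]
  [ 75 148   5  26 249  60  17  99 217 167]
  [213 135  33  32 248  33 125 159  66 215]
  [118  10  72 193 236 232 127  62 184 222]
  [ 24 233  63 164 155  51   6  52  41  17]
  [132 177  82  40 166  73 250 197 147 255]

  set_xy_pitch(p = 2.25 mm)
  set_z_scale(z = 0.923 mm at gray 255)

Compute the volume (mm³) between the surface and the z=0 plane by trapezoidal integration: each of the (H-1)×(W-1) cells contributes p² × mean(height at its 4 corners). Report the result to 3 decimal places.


169.183

height_mm = gray/255 × 0.923; cell vol = 2.25² × mean(4 corners)
unit = 2.25² × 0.923 / (4×255) = 0.00458107 mm³ per gray-sum
row 0: Σ corner-gray over 9 cells = 3330  → 15.2550
row 1: Σ corner-gray over 9 cells = 3793  → 17.3760
row 2: Σ corner-gray over 9 cells = 4145  → 18.9885
row 3: Σ corner-gray over 9 cells = 4403  → 20.1704
row 4: Σ corner-gray over 9 cells = 4259  → 19.5108
row 5: Σ corner-gray over 9 cells = 3974  → 18.2052
row 6: Σ corner-gray over 9 cells = 4662  → 21.3569
row 7: Σ corner-gray over 9 cells = 4143  → 18.9794
row 8: Σ corner-gray over 9 cells = 4222  → 19.3413
Σ rows: total corner-gray = 36931  → 169.1834 mm³


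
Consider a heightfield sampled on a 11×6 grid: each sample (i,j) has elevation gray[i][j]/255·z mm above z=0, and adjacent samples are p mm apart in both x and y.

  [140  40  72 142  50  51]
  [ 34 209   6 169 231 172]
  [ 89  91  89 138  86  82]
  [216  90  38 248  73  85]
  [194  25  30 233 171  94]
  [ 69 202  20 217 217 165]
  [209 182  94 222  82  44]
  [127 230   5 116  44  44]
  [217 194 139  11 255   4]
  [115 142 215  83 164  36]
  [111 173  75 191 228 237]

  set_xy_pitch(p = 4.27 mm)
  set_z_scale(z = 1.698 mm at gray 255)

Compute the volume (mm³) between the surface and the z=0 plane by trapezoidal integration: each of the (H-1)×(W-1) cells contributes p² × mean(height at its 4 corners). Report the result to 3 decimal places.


height_mm = gray/255 × 1.698; cell vol = 4.27² × mean(4 corners)
unit = 4.27² × 1.698 / (4×255) = 0.0303524 mm³ per gray-sum
row 0: Σ corner-gray over 5 cells = 2235  → 67.8376
row 1: Σ corner-gray over 5 cells = 2415  → 73.3011
row 2: Σ corner-gray over 5 cells = 2178  → 66.1076
row 3: Σ corner-gray over 5 cells = 2405  → 72.9976
row 4: Σ corner-gray over 5 cells = 2752  → 83.5298
row 5: Σ corner-gray over 5 cells = 2959  → 89.8128
row 6: Σ corner-gray over 5 cells = 2374  → 72.0566
row 7: Σ corner-gray over 5 cells = 2380  → 72.2387
row 8: Σ corner-gray over 5 cells = 2778  → 84.3190
row 9: Σ corner-gray over 5 cells = 3041  → 92.3017
Σ rows: total corner-gray = 25517  → 774.5026 mm³

774.503


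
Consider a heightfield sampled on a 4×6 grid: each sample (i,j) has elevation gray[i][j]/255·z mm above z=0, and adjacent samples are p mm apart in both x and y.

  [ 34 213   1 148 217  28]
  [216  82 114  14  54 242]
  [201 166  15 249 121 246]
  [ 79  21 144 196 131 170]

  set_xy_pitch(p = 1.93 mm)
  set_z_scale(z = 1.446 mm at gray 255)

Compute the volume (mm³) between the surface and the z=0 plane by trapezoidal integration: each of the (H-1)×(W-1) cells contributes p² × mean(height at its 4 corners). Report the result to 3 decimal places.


height_mm = gray/255 × 1.446; cell vol = 1.93² × mean(4 corners)
unit = 1.93² × 1.446 / (4×255) = 0.00528059 mm³ per gray-sum
row 0: Σ corner-gray over 5 cells = 2206  → 11.6490
row 1: Σ corner-gray over 5 cells = 2535  → 13.3863
row 2: Σ corner-gray over 5 cells = 2782  → 14.6906
Σ rows: total corner-gray = 7523  → 39.7259 mm³

39.726


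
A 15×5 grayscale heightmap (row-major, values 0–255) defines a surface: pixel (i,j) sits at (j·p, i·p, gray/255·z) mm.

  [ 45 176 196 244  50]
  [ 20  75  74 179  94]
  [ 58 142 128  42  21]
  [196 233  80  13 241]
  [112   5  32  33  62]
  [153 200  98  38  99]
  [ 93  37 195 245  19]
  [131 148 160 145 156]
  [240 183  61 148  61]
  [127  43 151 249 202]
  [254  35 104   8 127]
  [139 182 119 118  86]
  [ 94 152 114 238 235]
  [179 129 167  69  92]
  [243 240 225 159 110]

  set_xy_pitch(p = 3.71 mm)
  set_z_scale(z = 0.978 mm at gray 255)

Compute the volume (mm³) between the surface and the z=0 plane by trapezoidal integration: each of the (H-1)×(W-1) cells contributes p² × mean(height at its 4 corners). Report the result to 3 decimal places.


height_mm = gray/255 × 0.978; cell vol = 3.71² × mean(4 corners)
unit = 3.71² × 0.978 / (4×255) = 0.0131973 mm³ per gray-sum
row 0: Σ corner-gray over 4 cells = 2097  → 27.6748
row 1: Σ corner-gray over 4 cells = 1473  → 19.4397
row 2: Σ corner-gray over 4 cells = 1792  → 23.6496
row 3: Σ corner-gray over 4 cells = 1403  → 18.5159
row 4: Σ corner-gray over 4 cells = 1238  → 16.3383
row 5: Σ corner-gray over 4 cells = 1990  → 26.2627
row 6: Σ corner-gray over 4 cells = 2259  → 29.8128
row 7: Σ corner-gray over 4 cells = 2278  → 30.0635
row 8: Σ corner-gray over 4 cells = 2300  → 30.3539
row 9: Σ corner-gray over 4 cells = 1890  → 24.9430
row 10: Σ corner-gray over 4 cells = 1738  → 22.9370
row 11: Σ corner-gray over 4 cells = 2400  → 31.6736
row 12: Σ corner-gray over 4 cells = 2338  → 30.8554
row 13: Σ corner-gray over 4 cells = 2602  → 34.3395
Σ rows: total corner-gray = 27798  → 366.8597 mm³

366.860


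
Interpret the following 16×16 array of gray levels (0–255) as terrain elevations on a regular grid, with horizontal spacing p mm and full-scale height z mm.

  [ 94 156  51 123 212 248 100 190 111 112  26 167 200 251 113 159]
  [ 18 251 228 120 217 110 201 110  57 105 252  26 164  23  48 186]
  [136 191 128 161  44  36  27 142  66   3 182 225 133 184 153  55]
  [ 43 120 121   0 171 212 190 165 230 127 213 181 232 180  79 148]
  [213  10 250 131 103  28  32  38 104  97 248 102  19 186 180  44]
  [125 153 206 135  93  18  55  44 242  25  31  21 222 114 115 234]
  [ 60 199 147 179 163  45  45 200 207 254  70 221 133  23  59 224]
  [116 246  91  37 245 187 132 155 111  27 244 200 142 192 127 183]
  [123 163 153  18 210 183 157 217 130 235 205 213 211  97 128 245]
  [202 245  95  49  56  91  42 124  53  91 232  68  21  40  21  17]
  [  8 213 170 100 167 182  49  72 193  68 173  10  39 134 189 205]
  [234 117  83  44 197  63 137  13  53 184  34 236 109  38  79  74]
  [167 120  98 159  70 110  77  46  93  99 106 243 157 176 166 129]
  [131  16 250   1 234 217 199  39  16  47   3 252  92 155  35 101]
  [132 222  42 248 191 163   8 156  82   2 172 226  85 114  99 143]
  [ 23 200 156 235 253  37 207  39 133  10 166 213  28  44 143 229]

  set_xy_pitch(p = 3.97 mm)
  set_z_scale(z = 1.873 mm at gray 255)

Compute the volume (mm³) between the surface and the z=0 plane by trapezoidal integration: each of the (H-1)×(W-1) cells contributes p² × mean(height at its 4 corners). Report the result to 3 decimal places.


3311.728

height_mm = gray/255 × 1.873; cell vol = 3.97² × mean(4 corners)
unit = 3.97² × 1.873 / (4×255) = 0.0289413 mm³ per gray-sum
row 0: Σ corner-gray over 15 cells = 8401  → 243.1362
row 1: Σ corner-gray over 15 cells = 7569  → 219.0570
row 2: Σ corner-gray over 15 cells = 8174  → 236.5665
row 3: Σ corner-gray over 15 cells = 7946  → 229.9679
row 4: Σ corner-gray over 15 cells = 6620  → 191.5917
row 5: Σ corner-gray over 15 cells = 7481  → 216.5102
row 6: Σ corner-gray over 15 cells = 8745  → 253.0920
row 7: Σ corner-gray over 15 cells = 9579  → 277.2291
row 8: Σ corner-gray over 15 cells = 7683  → 222.3563
row 9: Σ corner-gray over 15 cells = 6406  → 185.3982
row 10: Σ corner-gray over 15 cells = 6813  → 197.1773
row 11: Σ corner-gray over 15 cells = 6818  → 197.3220
row 12: Σ corner-gray over 15 cells = 7080  → 204.9047
row 13: Σ corner-gray over 15 cells = 7239  → 209.5064
row 14: Σ corner-gray over 15 cells = 7875  → 227.9130
Σ rows: total corner-gray = 114429  → 3311.7285 mm³


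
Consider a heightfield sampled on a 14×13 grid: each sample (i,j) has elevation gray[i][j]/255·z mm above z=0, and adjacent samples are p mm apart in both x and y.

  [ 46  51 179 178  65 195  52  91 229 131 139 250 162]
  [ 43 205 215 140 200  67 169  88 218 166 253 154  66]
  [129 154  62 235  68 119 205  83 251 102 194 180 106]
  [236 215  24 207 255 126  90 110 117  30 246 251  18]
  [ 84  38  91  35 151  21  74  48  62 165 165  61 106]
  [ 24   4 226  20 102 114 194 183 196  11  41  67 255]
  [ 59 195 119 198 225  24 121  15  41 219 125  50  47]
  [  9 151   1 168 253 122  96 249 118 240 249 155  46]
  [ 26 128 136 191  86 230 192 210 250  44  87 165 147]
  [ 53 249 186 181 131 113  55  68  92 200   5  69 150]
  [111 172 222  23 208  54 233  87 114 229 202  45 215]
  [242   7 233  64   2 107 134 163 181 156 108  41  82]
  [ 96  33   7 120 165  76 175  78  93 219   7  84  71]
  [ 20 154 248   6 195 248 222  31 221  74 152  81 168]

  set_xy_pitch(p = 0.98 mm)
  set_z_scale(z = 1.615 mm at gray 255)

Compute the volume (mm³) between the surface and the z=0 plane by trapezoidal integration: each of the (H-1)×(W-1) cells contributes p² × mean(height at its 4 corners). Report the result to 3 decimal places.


height_mm = gray/255 × 1.615; cell vol = 0.98² × mean(4 corners)
unit = 0.98² × 1.615 / (4×255) = 0.00152063 mm³ per gray-sum
row 0: Σ corner-gray over 12 cells = 7187  → 10.9288
row 1: Σ corner-gray over 12 cells = 7400  → 11.2527
row 2: Σ corner-gray over 12 cells = 7137  → 10.8528
row 3: Σ corner-gray over 12 cells = 5608  → 8.5277
row 4: Σ corner-gray over 12 cells = 4607  → 7.0056
row 5: Σ corner-gray over 12 cells = 5365  → 8.1582
row 6: Σ corner-gray over 12 cells = 6429  → 9.7762
row 7: Σ corner-gray over 12 cells = 7270  → 11.0550
row 8: Σ corner-gray over 12 cells = 6512  → 9.9024
row 9: Σ corner-gray over 12 cells = 6405  → 9.7397
row 10: Σ corner-gray over 12 cells = 6220  → 9.4583
row 11: Σ corner-gray over 12 cells = 4997  → 7.5986
row 12: Σ corner-gray over 12 cells = 5733  → 8.7178
Σ rows: total corner-gray = 80870  → 122.9736 mm³

122.974


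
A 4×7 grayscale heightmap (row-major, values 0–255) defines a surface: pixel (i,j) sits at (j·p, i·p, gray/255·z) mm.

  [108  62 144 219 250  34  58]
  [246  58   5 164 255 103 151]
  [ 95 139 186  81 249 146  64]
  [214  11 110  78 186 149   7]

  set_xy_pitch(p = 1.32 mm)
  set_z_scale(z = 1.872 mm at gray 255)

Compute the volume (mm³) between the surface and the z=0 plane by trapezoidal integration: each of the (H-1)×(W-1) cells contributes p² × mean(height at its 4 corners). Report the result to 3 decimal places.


height_mm = gray/255 × 1.872; cell vol = 1.32² × mean(4 corners)
unit = 1.32² × 1.872 / (4×255) = 0.00319782 mm³ per gray-sum
row 0: Σ corner-gray over 6 cells = 3151  → 10.0763
row 1: Σ corner-gray over 6 cells = 3328  → 10.6423
row 2: Σ corner-gray over 6 cells = 3050  → 9.7533
Σ rows: total corner-gray = 9529  → 30.4720 mm³

30.472


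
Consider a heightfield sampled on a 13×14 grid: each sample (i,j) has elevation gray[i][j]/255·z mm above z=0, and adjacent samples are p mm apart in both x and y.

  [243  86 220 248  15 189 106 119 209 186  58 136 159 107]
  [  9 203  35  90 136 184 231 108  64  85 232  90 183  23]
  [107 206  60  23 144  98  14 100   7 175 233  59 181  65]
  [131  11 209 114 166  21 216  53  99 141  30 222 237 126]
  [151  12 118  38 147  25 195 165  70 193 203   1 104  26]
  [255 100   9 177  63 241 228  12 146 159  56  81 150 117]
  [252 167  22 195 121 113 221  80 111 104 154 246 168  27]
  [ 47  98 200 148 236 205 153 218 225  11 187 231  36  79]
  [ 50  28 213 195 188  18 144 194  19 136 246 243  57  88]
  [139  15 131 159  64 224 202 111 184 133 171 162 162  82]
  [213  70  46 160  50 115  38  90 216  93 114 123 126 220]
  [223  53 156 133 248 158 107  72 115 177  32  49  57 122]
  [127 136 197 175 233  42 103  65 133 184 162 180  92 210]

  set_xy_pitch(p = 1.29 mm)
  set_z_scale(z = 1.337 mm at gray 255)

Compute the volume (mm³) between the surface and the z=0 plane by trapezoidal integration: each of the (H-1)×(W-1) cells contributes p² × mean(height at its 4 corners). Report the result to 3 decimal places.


height_mm = gray/255 × 1.337; cell vol = 1.29² × mean(4 corners)
unit = 1.29² × 1.337 / (4×255) = 0.00218128 mm³ per gray-sum
row 0: Σ corner-gray over 13 cells = 7126  → 15.5438
row 1: Σ corner-gray over 13 cells = 6086  → 13.2752
row 2: Σ corner-gray over 13 cells = 6067  → 13.2338
row 3: Σ corner-gray over 13 cells = 6014  → 13.1182
row 4: Σ corner-gray over 13 cells = 5935  → 12.9459
row 5: Σ corner-gray over 13 cells = 6899  → 15.0486
row 6: Σ corner-gray over 13 cells = 7705  → 16.8067
row 7: Σ corner-gray over 13 cells = 7522  → 16.4076
row 8: Σ corner-gray over 13 cells = 7157  → 15.6114
row 9: Σ corner-gray over 13 cells = 6572  → 14.3353
row 10: Σ corner-gray over 13 cells = 5974  → 13.0309
row 11: Σ corner-gray over 13 cells = 6800  → 14.8327
Σ rows: total corner-gray = 79857  → 174.1902 mm³

174.190


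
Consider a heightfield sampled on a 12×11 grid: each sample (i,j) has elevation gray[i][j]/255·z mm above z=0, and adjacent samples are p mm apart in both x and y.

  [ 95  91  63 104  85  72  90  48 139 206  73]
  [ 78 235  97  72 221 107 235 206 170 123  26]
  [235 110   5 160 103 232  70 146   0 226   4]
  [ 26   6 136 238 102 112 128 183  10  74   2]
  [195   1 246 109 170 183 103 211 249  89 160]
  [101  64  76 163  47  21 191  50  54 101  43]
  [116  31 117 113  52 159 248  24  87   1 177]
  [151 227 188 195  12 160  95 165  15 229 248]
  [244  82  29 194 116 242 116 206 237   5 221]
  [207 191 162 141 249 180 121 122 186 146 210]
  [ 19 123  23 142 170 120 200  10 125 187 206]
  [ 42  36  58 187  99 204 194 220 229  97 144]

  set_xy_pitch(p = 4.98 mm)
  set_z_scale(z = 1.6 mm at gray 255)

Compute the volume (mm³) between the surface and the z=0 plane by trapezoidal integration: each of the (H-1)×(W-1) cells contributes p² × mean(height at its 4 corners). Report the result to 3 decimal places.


height_mm = gray/255 × 1.6; cell vol = 4.98² × mean(4 corners)
unit = 4.98² × 1.6 / (4×255) = 0.0389026 mm³ per gray-sum
row 0: Σ corner-gray over 10 cells = 5000  → 194.5129
row 1: Σ corner-gray over 10 cells = 5379  → 209.2570
row 2: Σ corner-gray over 10 cells = 4349  → 169.1874
row 3: Σ corner-gray over 10 cells = 5083  → 197.7419
row 4: Σ corner-gray over 10 cells = 4755  → 184.9818
row 5: Σ corner-gray over 10 cells = 3635  → 141.4109
row 6: Σ corner-gray over 10 cells = 4928  → 191.7120
row 7: Σ corner-gray over 10 cells = 5890  → 229.1362
row 8: Σ corner-gray over 10 cells = 6332  → 246.3312
row 9: Σ corner-gray over 10 cells = 5838  → 227.1133
row 10: Σ corner-gray over 10 cells = 5259  → 204.5887
Σ rows: total corner-gray = 56448  → 2195.9733 mm³

2195.973


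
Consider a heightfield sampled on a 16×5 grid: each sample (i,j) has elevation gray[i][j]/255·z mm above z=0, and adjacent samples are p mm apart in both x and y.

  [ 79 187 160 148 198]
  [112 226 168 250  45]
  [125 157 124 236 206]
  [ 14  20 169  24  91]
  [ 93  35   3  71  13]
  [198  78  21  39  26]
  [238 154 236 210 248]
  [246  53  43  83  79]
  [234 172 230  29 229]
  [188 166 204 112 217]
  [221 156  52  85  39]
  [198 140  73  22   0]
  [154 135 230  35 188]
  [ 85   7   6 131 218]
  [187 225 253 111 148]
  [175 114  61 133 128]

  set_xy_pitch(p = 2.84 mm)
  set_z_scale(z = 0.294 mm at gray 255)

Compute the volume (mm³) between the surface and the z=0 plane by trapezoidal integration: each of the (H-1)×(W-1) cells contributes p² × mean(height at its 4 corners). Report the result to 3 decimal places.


height_mm = gray/255 × 0.294; cell vol = 2.84² × mean(4 corners)
unit = 2.84² × 0.294 / (4×255) = 0.00232479 mm³ per gray-sum
row 0: Σ corner-gray over 4 cells = 2712  → 6.3048
row 1: Σ corner-gray over 4 cells = 2810  → 6.5327
row 2: Σ corner-gray over 4 cells = 1896  → 4.4078
row 3: Σ corner-gray over 4 cells = 855  → 1.9877
row 4: Σ corner-gray over 4 cells = 824  → 1.9156
row 5: Σ corner-gray over 4 cells = 2186  → 5.0820
row 6: Σ corner-gray over 4 cells = 2369  → 5.5074
row 7: Σ corner-gray over 4 cells = 2008  → 4.6682
row 8: Σ corner-gray over 4 cells = 2694  → 6.2630
row 9: Σ corner-gray over 4 cells = 2215  → 5.1494
row 10: Σ corner-gray over 4 cells = 1514  → 3.5197
row 11: Σ corner-gray over 4 cells = 1810  → 4.2079
row 12: Σ corner-gray over 4 cells = 1733  → 4.0289
row 13: Σ corner-gray over 4 cells = 2104  → 4.8914
row 14: Σ corner-gray over 4 cells = 2432  → 5.6539
Σ rows: total corner-gray = 30162  → 70.1203 mm³

70.120


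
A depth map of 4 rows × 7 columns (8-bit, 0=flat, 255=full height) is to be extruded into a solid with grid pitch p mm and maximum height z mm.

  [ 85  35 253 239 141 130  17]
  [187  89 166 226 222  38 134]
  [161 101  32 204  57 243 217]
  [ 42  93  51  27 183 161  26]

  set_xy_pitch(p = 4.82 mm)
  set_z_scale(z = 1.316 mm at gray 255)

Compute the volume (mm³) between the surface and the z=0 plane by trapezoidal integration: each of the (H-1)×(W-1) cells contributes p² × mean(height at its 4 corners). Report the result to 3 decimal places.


290.931

height_mm = gray/255 × 1.316; cell vol = 4.82² × mean(4 corners)
unit = 4.82² × 1.316 / (4×255) = 0.0299744 mm³ per gray-sum
row 0: Σ corner-gray over 6 cells = 3501  → 104.9402
row 1: Σ corner-gray over 6 cells = 3455  → 103.5614
row 2: Σ corner-gray over 6 cells = 2750  → 82.4295
Σ rows: total corner-gray = 9706  → 290.9311 mm³


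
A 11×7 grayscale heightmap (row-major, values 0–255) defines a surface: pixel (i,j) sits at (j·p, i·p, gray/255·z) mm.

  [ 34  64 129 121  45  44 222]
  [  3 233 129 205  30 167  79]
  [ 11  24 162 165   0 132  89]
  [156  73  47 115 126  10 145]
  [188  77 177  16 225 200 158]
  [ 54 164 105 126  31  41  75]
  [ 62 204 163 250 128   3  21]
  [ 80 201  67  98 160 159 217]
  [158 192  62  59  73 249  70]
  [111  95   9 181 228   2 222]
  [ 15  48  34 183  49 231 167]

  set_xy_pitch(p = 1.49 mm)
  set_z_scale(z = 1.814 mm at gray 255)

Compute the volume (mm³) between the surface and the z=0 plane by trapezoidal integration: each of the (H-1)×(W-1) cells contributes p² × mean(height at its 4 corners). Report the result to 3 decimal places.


height_mm = gray/255 × 1.814; cell vol = 1.49² × mean(4 corners)
unit = 1.49² × 1.814 / (4×255) = 0.0039483 mm³ per gray-sum
row 0: Σ corner-gray over 6 cells = 2672  → 10.5498
row 1: Σ corner-gray over 6 cells = 2676  → 10.5656
row 2: Σ corner-gray over 6 cells = 2109  → 8.3270
row 3: Σ corner-gray over 6 cells = 2779  → 10.9723
row 4: Σ corner-gray over 6 cells = 2799  → 11.0513
row 5: Σ corner-gray over 6 cells = 2642  → 10.4314
row 6: Σ corner-gray over 6 cells = 3246  → 12.8162
row 7: Σ corner-gray over 6 cells = 3165  → 12.4964
row 8: Σ corner-gray over 6 cells = 2861  → 11.2961
row 9: Σ corner-gray over 6 cells = 2635  → 10.4038
Σ rows: total corner-gray = 27584  → 108.9098 mm³

108.910


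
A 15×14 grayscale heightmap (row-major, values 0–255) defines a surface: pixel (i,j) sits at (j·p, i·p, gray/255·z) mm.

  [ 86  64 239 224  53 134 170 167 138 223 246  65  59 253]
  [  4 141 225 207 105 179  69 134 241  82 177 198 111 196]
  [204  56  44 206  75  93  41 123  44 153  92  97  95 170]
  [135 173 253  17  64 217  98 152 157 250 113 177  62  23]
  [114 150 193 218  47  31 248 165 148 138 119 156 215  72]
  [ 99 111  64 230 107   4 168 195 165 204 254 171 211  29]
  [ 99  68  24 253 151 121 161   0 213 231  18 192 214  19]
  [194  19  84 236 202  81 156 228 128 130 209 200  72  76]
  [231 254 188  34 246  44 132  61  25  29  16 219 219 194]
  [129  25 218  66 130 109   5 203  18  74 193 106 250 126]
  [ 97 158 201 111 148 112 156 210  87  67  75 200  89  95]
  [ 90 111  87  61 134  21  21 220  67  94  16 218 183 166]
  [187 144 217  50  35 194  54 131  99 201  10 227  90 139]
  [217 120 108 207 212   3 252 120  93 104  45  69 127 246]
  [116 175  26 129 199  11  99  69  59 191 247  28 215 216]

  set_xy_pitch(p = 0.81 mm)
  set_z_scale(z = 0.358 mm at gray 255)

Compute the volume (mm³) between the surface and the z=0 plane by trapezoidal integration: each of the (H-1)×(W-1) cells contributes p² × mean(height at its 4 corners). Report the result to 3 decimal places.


22.019

height_mm = gray/255 × 0.358; cell vol = 0.81² × mean(4 corners)
unit = 0.81² × 0.358 / (4×255) = 0.000230278 mm³ per gray-sum
row 0: Σ corner-gray over 13 cells = 7841  → 1.8056
row 1: Σ corner-gray over 13 cells = 6550  → 1.5083
row 2: Σ corner-gray over 13 cells = 6236  → 1.4360
row 3: Σ corner-gray over 13 cells = 7466  → 1.7193
row 4: Σ corner-gray over 13 cells = 7738  → 1.7819
row 5: Σ corner-gray over 13 cells = 7306  → 1.6824
row 6: Σ corner-gray over 13 cells = 7170  → 1.6511
row 7: Σ corner-gray over 13 cells = 7119  → 1.6394
row 8: Σ corner-gray over 13 cells = 6408  → 1.4756
row 9: Σ corner-gray over 13 cells = 6469  → 1.4897
row 10: Σ corner-gray over 13 cells = 6142  → 1.4144
row 11: Σ corner-gray over 13 cells = 5952  → 1.3706
row 12: Σ corner-gray over 13 cells = 6613  → 1.5228
row 13: Σ corner-gray over 13 cells = 6611  → 1.5224
Σ rows: total corner-gray = 95621  → 22.0194 mm³


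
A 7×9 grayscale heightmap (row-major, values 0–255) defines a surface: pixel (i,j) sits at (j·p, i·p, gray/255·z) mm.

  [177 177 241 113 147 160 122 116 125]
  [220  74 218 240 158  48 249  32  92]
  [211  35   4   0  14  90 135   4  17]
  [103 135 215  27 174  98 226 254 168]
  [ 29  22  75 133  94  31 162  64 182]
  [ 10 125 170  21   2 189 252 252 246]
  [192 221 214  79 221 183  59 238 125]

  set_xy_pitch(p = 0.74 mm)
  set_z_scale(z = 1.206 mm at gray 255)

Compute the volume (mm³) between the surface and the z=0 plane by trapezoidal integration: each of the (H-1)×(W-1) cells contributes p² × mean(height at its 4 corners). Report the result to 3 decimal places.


height_mm = gray/255 × 1.206; cell vol = 0.74² × mean(4 corners)
unit = 0.74² × 1.206 / (4×255) = 0.000647456 mm³ per gray-sum
row 0: Σ corner-gray over 8 cells = 4804  → 3.1104
row 1: Σ corner-gray over 8 cells = 3142  → 2.0343
row 2: Σ corner-gray over 8 cells = 3321  → 2.1502
row 3: Σ corner-gray over 8 cells = 3902  → 2.5264
row 4: Σ corner-gray over 8 cells = 3651  → 2.3639
row 5: Σ corner-gray over 8 cells = 5025  → 3.2535
Σ rows: total corner-gray = 23845  → 15.4386 mm³

15.439


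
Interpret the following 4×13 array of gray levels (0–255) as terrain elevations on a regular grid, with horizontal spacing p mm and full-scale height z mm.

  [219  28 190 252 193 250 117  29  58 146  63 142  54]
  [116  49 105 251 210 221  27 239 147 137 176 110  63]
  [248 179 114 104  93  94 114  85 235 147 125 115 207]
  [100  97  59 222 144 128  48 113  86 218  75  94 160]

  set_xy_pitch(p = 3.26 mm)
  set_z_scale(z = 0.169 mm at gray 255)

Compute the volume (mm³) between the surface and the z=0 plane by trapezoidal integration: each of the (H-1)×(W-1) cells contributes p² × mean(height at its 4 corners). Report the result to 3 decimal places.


height_mm = gray/255 × 0.169; cell vol = 3.26² × mean(4 corners)
unit = 3.26² × 0.169 / (4×255) = 0.00176085 mm³ per gray-sum
row 0: Σ corner-gray over 12 cells = 6732  → 11.8540
row 1: Σ corner-gray over 12 cells = 6788  → 11.9526
row 2: Σ corner-gray over 12 cells = 6093  → 10.7288
Σ rows: total corner-gray = 19613  → 34.5355 mm³

34.536


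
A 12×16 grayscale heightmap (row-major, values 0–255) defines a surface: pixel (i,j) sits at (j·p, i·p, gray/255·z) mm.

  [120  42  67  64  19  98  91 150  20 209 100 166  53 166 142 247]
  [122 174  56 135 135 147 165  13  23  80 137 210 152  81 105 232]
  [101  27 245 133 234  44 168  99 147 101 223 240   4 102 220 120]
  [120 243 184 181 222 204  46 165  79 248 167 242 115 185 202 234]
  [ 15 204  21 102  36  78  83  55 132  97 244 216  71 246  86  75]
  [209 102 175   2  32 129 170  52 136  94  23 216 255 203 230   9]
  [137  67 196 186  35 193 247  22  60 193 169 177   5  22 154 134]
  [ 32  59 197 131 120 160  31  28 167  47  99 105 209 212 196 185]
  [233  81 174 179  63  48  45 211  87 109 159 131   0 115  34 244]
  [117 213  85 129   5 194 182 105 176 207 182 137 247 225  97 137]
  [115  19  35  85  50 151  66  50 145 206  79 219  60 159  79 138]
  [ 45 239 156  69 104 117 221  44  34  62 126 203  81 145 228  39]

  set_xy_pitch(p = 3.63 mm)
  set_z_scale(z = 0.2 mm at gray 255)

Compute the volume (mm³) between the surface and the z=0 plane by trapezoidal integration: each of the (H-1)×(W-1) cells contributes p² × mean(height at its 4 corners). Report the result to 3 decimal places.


218.667

height_mm = gray/255 × 0.2; cell vol = 3.63² × mean(4 corners)
unit = 3.63² × 0.2 / (4×255) = 0.00258371 mm³ per gray-sum
row 0: Σ corner-gray over 15 cells = 6721  → 17.3651
row 1: Σ corner-gray over 15 cells = 7775  → 20.0883
row 2: Σ corner-gray over 15 cells = 9515  → 24.5840
row 3: Σ corner-gray over 15 cells = 8752  → 22.6126
row 4: Σ corner-gray over 15 cells = 7288  → 18.8300
row 5: Σ corner-gray over 15 cells = 7579  → 19.5819
row 6: Σ corner-gray over 15 cells = 7462  → 19.2796
row 7: Σ corner-gray over 15 cells = 7088  → 18.3133
row 8: Σ corner-gray over 15 cells = 7971  → 20.5947
row 9: Σ corner-gray over 15 cells = 7681  → 19.8454
row 10: Σ corner-gray over 15 cells = 6801  → 17.5718
Σ rows: total corner-gray = 84633  → 218.6668 mm³


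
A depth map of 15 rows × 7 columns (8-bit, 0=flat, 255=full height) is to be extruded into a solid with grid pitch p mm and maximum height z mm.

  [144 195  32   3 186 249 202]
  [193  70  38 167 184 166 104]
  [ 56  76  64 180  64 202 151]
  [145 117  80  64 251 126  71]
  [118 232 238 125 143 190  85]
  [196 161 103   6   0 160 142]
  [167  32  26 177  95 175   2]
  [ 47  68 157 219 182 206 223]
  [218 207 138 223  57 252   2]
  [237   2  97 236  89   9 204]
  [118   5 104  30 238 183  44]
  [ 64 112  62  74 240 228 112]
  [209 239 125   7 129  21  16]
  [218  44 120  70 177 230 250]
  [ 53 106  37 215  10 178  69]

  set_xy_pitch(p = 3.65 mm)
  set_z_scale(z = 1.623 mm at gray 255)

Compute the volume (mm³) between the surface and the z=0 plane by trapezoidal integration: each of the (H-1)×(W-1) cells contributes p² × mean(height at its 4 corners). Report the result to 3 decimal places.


height_mm = gray/255 × 1.623; cell vol = 3.65² × mean(4 corners)
unit = 3.65² × 1.623 / (4×255) = 0.0211984 mm³ per gray-sum
row 0: Σ corner-gray over 6 cells = 3223  → 68.3226
row 1: Σ corner-gray over 6 cells = 2926  → 62.0267
row 2: Σ corner-gray over 6 cells = 2871  → 60.8607
row 3: Σ corner-gray over 6 cells = 3551  → 75.2757
row 4: Σ corner-gray over 6 cells = 3257  → 69.0433
row 5: Σ corner-gray over 6 cells = 2377  → 50.3887
row 6: Σ corner-gray over 6 cells = 3113  → 65.9908
row 7: Σ corner-gray over 6 cells = 3908  → 82.8435
row 8: Σ corner-gray over 6 cells = 3281  → 69.5521
row 9: Σ corner-gray over 6 cells = 2589  → 54.8828
row 10: Σ corner-gray over 6 cells = 2890  → 61.2635
row 11: Σ corner-gray over 6 cells = 2875  → 60.9455
row 12: Σ corner-gray over 6 cells = 3017  → 63.9557
row 13: Σ corner-gray over 6 cells = 2964  → 62.8322
Σ rows: total corner-gray = 42842  → 908.1839 mm³

908.184
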